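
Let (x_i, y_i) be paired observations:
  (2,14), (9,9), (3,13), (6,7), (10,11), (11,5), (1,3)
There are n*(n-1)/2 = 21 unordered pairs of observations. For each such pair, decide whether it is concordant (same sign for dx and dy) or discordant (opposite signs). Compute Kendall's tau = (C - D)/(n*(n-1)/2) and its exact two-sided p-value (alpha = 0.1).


Step 1: Enumerate the 21 unordered pairs (i,j) with i<j and classify each by sign(x_j-x_i) * sign(y_j-y_i).
  (1,2):dx=+7,dy=-5->D; (1,3):dx=+1,dy=-1->D; (1,4):dx=+4,dy=-7->D; (1,5):dx=+8,dy=-3->D
  (1,6):dx=+9,dy=-9->D; (1,7):dx=-1,dy=-11->C; (2,3):dx=-6,dy=+4->D; (2,4):dx=-3,dy=-2->C
  (2,5):dx=+1,dy=+2->C; (2,6):dx=+2,dy=-4->D; (2,7):dx=-8,dy=-6->C; (3,4):dx=+3,dy=-6->D
  (3,5):dx=+7,dy=-2->D; (3,6):dx=+8,dy=-8->D; (3,7):dx=-2,dy=-10->C; (4,5):dx=+4,dy=+4->C
  (4,6):dx=+5,dy=-2->D; (4,7):dx=-5,dy=-4->C; (5,6):dx=+1,dy=-6->D; (5,7):dx=-9,dy=-8->C
  (6,7):dx=-10,dy=-2->C
Step 2: C = 9, D = 12, total pairs = 21.
Step 3: tau = (C - D)/(n(n-1)/2) = (9 - 12)/21 = -0.142857.
Step 4: Exact two-sided p-value (enumerate n! = 5040 permutations of y under H0): p = 0.772619.
Step 5: alpha = 0.1. fail to reject H0.

tau_b = -0.1429 (C=9, D=12), p = 0.772619, fail to reject H0.


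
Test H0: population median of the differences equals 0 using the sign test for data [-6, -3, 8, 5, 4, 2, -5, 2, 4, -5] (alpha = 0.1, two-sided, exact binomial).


Step 1: Discard zero differences. Original n = 10; n_eff = number of nonzero differences = 10.
Nonzero differences (with sign): -6, -3, +8, +5, +4, +2, -5, +2, +4, -5
Step 2: Count signs: positive = 6, negative = 4.
Step 3: Under H0: P(positive) = 0.5, so the number of positives S ~ Bin(10, 0.5).
Step 4: Two-sided exact p-value = sum of Bin(10,0.5) probabilities at or below the observed probability = 0.753906.
Step 5: alpha = 0.1. fail to reject H0.

n_eff = 10, pos = 6, neg = 4, p = 0.753906, fail to reject H0.


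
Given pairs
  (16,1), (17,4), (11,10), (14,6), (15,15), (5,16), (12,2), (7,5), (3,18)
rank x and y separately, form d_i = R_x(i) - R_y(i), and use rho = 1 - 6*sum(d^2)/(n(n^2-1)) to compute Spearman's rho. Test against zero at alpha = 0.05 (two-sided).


Step 1: Rank x and y separately (midranks; no ties here).
rank(x): 16->8, 17->9, 11->4, 14->6, 15->7, 5->2, 12->5, 7->3, 3->1
rank(y): 1->1, 4->3, 10->6, 6->5, 15->7, 16->8, 2->2, 5->4, 18->9
Step 2: d_i = R_x(i) - R_y(i); compute d_i^2.
  (8-1)^2=49, (9-3)^2=36, (4-6)^2=4, (6-5)^2=1, (7-7)^2=0, (2-8)^2=36, (5-2)^2=9, (3-4)^2=1, (1-9)^2=64
sum(d^2) = 200.
Step 3: rho = 1 - 6*200 / (9*(9^2 - 1)) = 1 - 1200/720 = -0.666667.
Step 4: Under H0, t = rho * sqrt((n-2)/(1-rho^2)) = -2.3664 ~ t(7).
Step 5: Two-sided p-value from the t-distribution with 7 df = 0.049867.
Step 6: alpha = 0.05. reject H0.

rho = -0.6667, p = 0.049867, reject H0 at alpha = 0.05.


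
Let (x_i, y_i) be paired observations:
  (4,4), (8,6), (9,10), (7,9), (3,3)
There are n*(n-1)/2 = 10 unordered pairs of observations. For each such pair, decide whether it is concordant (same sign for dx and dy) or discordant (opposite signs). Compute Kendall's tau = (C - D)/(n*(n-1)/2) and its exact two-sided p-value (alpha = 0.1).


Step 1: Enumerate the 10 unordered pairs (i,j) with i<j and classify each by sign(x_j-x_i) * sign(y_j-y_i).
  (1,2):dx=+4,dy=+2->C; (1,3):dx=+5,dy=+6->C; (1,4):dx=+3,dy=+5->C; (1,5):dx=-1,dy=-1->C
  (2,3):dx=+1,dy=+4->C; (2,4):dx=-1,dy=+3->D; (2,5):dx=-5,dy=-3->C; (3,4):dx=-2,dy=-1->C
  (3,5):dx=-6,dy=-7->C; (4,5):dx=-4,dy=-6->C
Step 2: C = 9, D = 1, total pairs = 10.
Step 3: tau = (C - D)/(n(n-1)/2) = (9 - 1)/10 = 0.800000.
Step 4: Exact two-sided p-value (enumerate n! = 120 permutations of y under H0): p = 0.083333.
Step 5: alpha = 0.1. reject H0.

tau_b = 0.8000 (C=9, D=1), p = 0.083333, reject H0.


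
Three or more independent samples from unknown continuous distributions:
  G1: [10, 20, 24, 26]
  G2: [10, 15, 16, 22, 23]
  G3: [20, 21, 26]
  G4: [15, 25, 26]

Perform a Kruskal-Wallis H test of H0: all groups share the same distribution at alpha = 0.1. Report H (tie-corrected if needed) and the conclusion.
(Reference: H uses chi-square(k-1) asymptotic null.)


Step 1: Combine all N = 15 observations and assign midranks.
sorted (value, group, rank): (10,G1,1.5), (10,G2,1.5), (15,G2,3.5), (15,G4,3.5), (16,G2,5), (20,G1,6.5), (20,G3,6.5), (21,G3,8), (22,G2,9), (23,G2,10), (24,G1,11), (25,G4,12), (26,G1,14), (26,G3,14), (26,G4,14)
Step 2: Sum ranks within each group.
R_1 = 33 (n_1 = 4)
R_2 = 29 (n_2 = 5)
R_3 = 28.5 (n_3 = 3)
R_4 = 29.5 (n_4 = 3)
Step 3: H = 12/(N(N+1)) * sum(R_i^2/n_i) - 3(N+1)
     = 12/(15*16) * (33^2/4 + 29^2/5 + 28.5^2/3 + 29.5^2/3) - 3*16
     = 0.050000 * 1001.28 - 48
     = 2.064167.
Step 4: Ties present; correction factor C = 1 - 42/(15^3 - 15) = 0.987500. Corrected H = 2.064167 / 0.987500 = 2.090295.
Step 5: Under H0, H ~ chi^2(3); p-value = 0.553879.
Step 6: alpha = 0.1. fail to reject H0.

H = 2.0903, df = 3, p = 0.553879, fail to reject H0.


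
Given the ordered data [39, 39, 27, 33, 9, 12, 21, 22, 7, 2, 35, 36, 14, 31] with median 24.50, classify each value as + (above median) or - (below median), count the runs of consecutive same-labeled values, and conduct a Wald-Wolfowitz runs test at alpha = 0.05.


Step 1: Compute median = 24.50; label A = above, B = below.
Labels in order: AAAABBBBBBAABA  (n_A = 7, n_B = 7)
Step 2: Count runs R = 5.
Step 3: Under H0 (random ordering), E[R] = 2*n_A*n_B/(n_A+n_B) + 1 = 2*7*7/14 + 1 = 8.0000.
        Var[R] = 2*n_A*n_B*(2*n_A*n_B - n_A - n_B) / ((n_A+n_B)^2 * (n_A+n_B-1)) = 8232/2548 = 3.2308.
        SD[R] = 1.7974.
Step 4: Continuity-corrected z = (R + 0.5 - E[R]) / SD[R] = (5 + 0.5 - 8.0000) / 1.7974 = -1.3909.
Step 5: Two-sided p-value via normal approximation = 2*(1 - Phi(|z|)) = 0.164264.
Step 6: alpha = 0.05. fail to reject H0.

R = 5, z = -1.3909, p = 0.164264, fail to reject H0.


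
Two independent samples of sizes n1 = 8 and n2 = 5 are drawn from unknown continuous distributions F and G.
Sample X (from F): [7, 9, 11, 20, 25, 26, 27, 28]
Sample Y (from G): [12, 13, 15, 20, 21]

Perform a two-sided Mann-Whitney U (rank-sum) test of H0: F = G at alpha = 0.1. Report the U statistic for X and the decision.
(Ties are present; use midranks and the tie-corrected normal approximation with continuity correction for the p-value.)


Step 1: Combine and sort all 13 observations; assign midranks.
sorted (value, group): (7,X), (9,X), (11,X), (12,Y), (13,Y), (15,Y), (20,X), (20,Y), (21,Y), (25,X), (26,X), (27,X), (28,X)
ranks: 7->1, 9->2, 11->3, 12->4, 13->5, 15->6, 20->7.5, 20->7.5, 21->9, 25->10, 26->11, 27->12, 28->13
Step 2: Rank sum for X: R1 = 1 + 2 + 3 + 7.5 + 10 + 11 + 12 + 13 = 59.5.
Step 3: U_X = R1 - n1(n1+1)/2 = 59.5 - 8*9/2 = 59.5 - 36 = 23.5.
       U_Y = n1*n2 - U_X = 40 - 23.5 = 16.5.
Step 4: Ties are present, so use the tie-corrected normal approximation (with continuity correction) for the p-value.
Step 5: p-value = 0.660111; compare to alpha = 0.1. fail to reject H0.

U_X = 23.5, p = 0.660111, fail to reject H0 at alpha = 0.1.


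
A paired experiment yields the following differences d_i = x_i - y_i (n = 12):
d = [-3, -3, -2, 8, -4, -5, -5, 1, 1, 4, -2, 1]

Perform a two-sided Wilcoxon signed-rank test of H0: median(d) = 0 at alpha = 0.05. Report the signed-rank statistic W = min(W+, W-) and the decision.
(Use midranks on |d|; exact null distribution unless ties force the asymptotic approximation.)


Step 1: Drop any zero differences (none here) and take |d_i|.
|d| = [3, 3, 2, 8, 4, 5, 5, 1, 1, 4, 2, 1]
Step 2: Midrank |d_i| (ties get averaged ranks).
ranks: |3|->6.5, |3|->6.5, |2|->4.5, |8|->12, |4|->8.5, |5|->10.5, |5|->10.5, |1|->2, |1|->2, |4|->8.5, |2|->4.5, |1|->2
Step 3: Attach original signs; sum ranks with positive sign and with negative sign.
W+ = 12 + 2 + 2 + 8.5 + 2 = 26.5
W- = 6.5 + 6.5 + 4.5 + 8.5 + 10.5 + 10.5 + 4.5 = 51.5
(Check: W+ + W- = 78 should equal n(n+1)/2 = 78.)
Step 4: Test statistic W = min(W+, W-) = 26.5.
Step 5: Ties in |d|, so use the tie-corrected normal approximation.
        E[W] = n(n+1)/4 = 12*13/4 = 39.
        Tie groups: |d|=1 (t=3), |d|=2 (t=2), |d|=3 (t=2), |d|=4 (t=2), |d|=5 (t=2); sum(t^3 - t) = 48.
        Var[W] = n(n+1)(2n+1)/24 - sum(t^3-t)/48 = 3900/24 - 48/48 = 161.5.
        z = (W - E[W]) / sqrt(Var[W]) = (26.5 - 39) / 12.7083 = -0.9836.
        Two-sided p = 2*Phi(z) = 0.325306.
Step 6: alpha = 0.05. fail to reject H0.

W+ = 26.5, W- = 51.5, W = min = 26.5, p = 0.325306, fail to reject H0.


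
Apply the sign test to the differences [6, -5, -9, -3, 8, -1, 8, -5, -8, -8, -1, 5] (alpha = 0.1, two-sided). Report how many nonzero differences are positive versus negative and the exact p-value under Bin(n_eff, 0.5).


Step 1: Discard zero differences. Original n = 12; n_eff = number of nonzero differences = 12.
Nonzero differences (with sign): +6, -5, -9, -3, +8, -1, +8, -5, -8, -8, -1, +5
Step 2: Count signs: positive = 4, negative = 8.
Step 3: Under H0: P(positive) = 0.5, so the number of positives S ~ Bin(12, 0.5).
Step 4: Two-sided exact p-value = sum of Bin(12,0.5) probabilities at or below the observed probability = 0.387695.
Step 5: alpha = 0.1. fail to reject H0.

n_eff = 12, pos = 4, neg = 8, p = 0.387695, fail to reject H0.


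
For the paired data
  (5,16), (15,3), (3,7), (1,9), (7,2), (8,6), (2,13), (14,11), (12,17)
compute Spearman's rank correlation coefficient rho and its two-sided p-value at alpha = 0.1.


Step 1: Rank x and y separately (midranks; no ties here).
rank(x): 5->4, 15->9, 3->3, 1->1, 7->5, 8->6, 2->2, 14->8, 12->7
rank(y): 16->8, 3->2, 7->4, 9->5, 2->1, 6->3, 13->7, 11->6, 17->9
Step 2: d_i = R_x(i) - R_y(i); compute d_i^2.
  (4-8)^2=16, (9-2)^2=49, (3-4)^2=1, (1-5)^2=16, (5-1)^2=16, (6-3)^2=9, (2-7)^2=25, (8-6)^2=4, (7-9)^2=4
sum(d^2) = 140.
Step 3: rho = 1 - 6*140 / (9*(9^2 - 1)) = 1 - 840/720 = -0.166667.
Step 4: Under H0, t = rho * sqrt((n-2)/(1-rho^2)) = -0.4472 ~ t(7).
Step 5: Two-sided p-value from the t-distribution with 7 df = 0.668231.
Step 6: alpha = 0.1. fail to reject H0.

rho = -0.1667, p = 0.668231, fail to reject H0 at alpha = 0.1.


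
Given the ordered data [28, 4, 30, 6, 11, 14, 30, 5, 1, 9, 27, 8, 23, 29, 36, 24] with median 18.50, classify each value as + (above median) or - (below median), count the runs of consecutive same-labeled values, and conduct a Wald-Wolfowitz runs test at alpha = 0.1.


Step 1: Compute median = 18.50; label A = above, B = below.
Labels in order: ABABBBABBBABAAAA  (n_A = 8, n_B = 8)
Step 2: Count runs R = 9.
Step 3: Under H0 (random ordering), E[R] = 2*n_A*n_B/(n_A+n_B) + 1 = 2*8*8/16 + 1 = 9.0000.
        Var[R] = 2*n_A*n_B*(2*n_A*n_B - n_A - n_B) / ((n_A+n_B)^2 * (n_A+n_B-1)) = 14336/3840 = 3.7333.
        SD[R] = 1.9322.
Step 4: R = E[R], so z = 0 with no continuity correction.
Step 5: Two-sided p-value via normal approximation = 2*(1 - Phi(|z|)) = 1.000000.
Step 6: alpha = 0.1. fail to reject H0.

R = 9, z = 0.0000, p = 1.000000, fail to reject H0.


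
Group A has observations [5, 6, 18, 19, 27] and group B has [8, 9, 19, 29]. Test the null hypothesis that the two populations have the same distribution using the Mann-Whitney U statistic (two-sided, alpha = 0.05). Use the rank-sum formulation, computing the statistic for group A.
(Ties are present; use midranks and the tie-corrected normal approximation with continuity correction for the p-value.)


Step 1: Combine and sort all 9 observations; assign midranks.
sorted (value, group): (5,X), (6,X), (8,Y), (9,Y), (18,X), (19,X), (19,Y), (27,X), (29,Y)
ranks: 5->1, 6->2, 8->3, 9->4, 18->5, 19->6.5, 19->6.5, 27->8, 29->9
Step 2: Rank sum for X: R1 = 1 + 2 + 5 + 6.5 + 8 = 22.5.
Step 3: U_X = R1 - n1(n1+1)/2 = 22.5 - 5*6/2 = 22.5 - 15 = 7.5.
       U_Y = n1*n2 - U_X = 20 - 7.5 = 12.5.
Step 4: Ties are present, so use the tie-corrected normal approximation (with continuity correction) for the p-value.
Step 5: p-value = 0.622753; compare to alpha = 0.05. fail to reject H0.

U_X = 7.5, p = 0.622753, fail to reject H0 at alpha = 0.05.


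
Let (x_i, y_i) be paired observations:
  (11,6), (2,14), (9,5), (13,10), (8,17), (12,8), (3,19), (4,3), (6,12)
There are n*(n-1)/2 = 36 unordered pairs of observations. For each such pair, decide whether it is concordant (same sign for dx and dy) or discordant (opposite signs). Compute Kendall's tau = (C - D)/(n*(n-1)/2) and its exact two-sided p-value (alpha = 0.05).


Step 1: Enumerate the 36 unordered pairs (i,j) with i<j and classify each by sign(x_j-x_i) * sign(y_j-y_i).
  (1,2):dx=-9,dy=+8->D; (1,3):dx=-2,dy=-1->C; (1,4):dx=+2,dy=+4->C; (1,5):dx=-3,dy=+11->D
  (1,6):dx=+1,dy=+2->C; (1,7):dx=-8,dy=+13->D; (1,8):dx=-7,dy=-3->C; (1,9):dx=-5,dy=+6->D
  (2,3):dx=+7,dy=-9->D; (2,4):dx=+11,dy=-4->D; (2,5):dx=+6,dy=+3->C; (2,6):dx=+10,dy=-6->D
  (2,7):dx=+1,dy=+5->C; (2,8):dx=+2,dy=-11->D; (2,9):dx=+4,dy=-2->D; (3,4):dx=+4,dy=+5->C
  (3,5):dx=-1,dy=+12->D; (3,6):dx=+3,dy=+3->C; (3,7):dx=-6,dy=+14->D; (3,8):dx=-5,dy=-2->C
  (3,9):dx=-3,dy=+7->D; (4,5):dx=-5,dy=+7->D; (4,6):dx=-1,dy=-2->C; (4,7):dx=-10,dy=+9->D
  (4,8):dx=-9,dy=-7->C; (4,9):dx=-7,dy=+2->D; (5,6):dx=+4,dy=-9->D; (5,7):dx=-5,dy=+2->D
  (5,8):dx=-4,dy=-14->C; (5,9):dx=-2,dy=-5->C; (6,7):dx=-9,dy=+11->D; (6,8):dx=-8,dy=-5->C
  (6,9):dx=-6,dy=+4->D; (7,8):dx=+1,dy=-16->D; (7,9):dx=+3,dy=-7->D; (8,9):dx=+2,dy=+9->C
Step 2: C = 15, D = 21, total pairs = 36.
Step 3: tau = (C - D)/(n(n-1)/2) = (15 - 21)/36 = -0.166667.
Step 4: Exact two-sided p-value (enumerate n! = 362880 permutations of y under H0): p = 0.612202.
Step 5: alpha = 0.05. fail to reject H0.

tau_b = -0.1667 (C=15, D=21), p = 0.612202, fail to reject H0.


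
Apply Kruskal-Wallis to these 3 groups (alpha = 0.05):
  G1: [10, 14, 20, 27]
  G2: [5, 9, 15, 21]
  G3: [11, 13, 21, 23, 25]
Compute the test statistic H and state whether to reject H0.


Step 1: Combine all N = 13 observations and assign midranks.
sorted (value, group, rank): (5,G2,1), (9,G2,2), (10,G1,3), (11,G3,4), (13,G3,5), (14,G1,6), (15,G2,7), (20,G1,8), (21,G2,9.5), (21,G3,9.5), (23,G3,11), (25,G3,12), (27,G1,13)
Step 2: Sum ranks within each group.
R_1 = 30 (n_1 = 4)
R_2 = 19.5 (n_2 = 4)
R_3 = 41.5 (n_3 = 5)
Step 3: H = 12/(N(N+1)) * sum(R_i^2/n_i) - 3(N+1)
     = 12/(13*14) * (30^2/4 + 19.5^2/4 + 41.5^2/5) - 3*14
     = 0.065934 * 664.513 - 42
     = 1.814011.
Step 4: Ties present; correction factor C = 1 - 6/(13^3 - 13) = 0.997253. Corrected H = 1.814011 / 0.997253 = 1.819008.
Step 5: Under H0, H ~ chi^2(2); p-value = 0.402724.
Step 6: alpha = 0.05. fail to reject H0.

H = 1.8190, df = 2, p = 0.402724, fail to reject H0.


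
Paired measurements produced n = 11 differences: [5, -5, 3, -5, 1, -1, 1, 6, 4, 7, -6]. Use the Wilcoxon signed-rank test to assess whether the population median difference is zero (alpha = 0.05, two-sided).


Step 1: Drop any zero differences (none here) and take |d_i|.
|d| = [5, 5, 3, 5, 1, 1, 1, 6, 4, 7, 6]
Step 2: Midrank |d_i| (ties get averaged ranks).
ranks: |5|->7, |5|->7, |3|->4, |5|->7, |1|->2, |1|->2, |1|->2, |6|->9.5, |4|->5, |7|->11, |6|->9.5
Step 3: Attach original signs; sum ranks with positive sign and with negative sign.
W+ = 7 + 4 + 2 + 2 + 9.5 + 5 + 11 = 40.5
W- = 7 + 7 + 2 + 9.5 = 25.5
(Check: W+ + W- = 66 should equal n(n+1)/2 = 66.)
Step 4: Test statistic W = min(W+, W-) = 25.5.
Step 5: Ties in |d|, so use the tie-corrected normal approximation.
        E[W] = n(n+1)/4 = 11*12/4 = 33.
        Tie groups: |d|=1 (t=3), |d|=5 (t=3), |d|=6 (t=2); sum(t^3 - t) = 54.
        Var[W] = n(n+1)(2n+1)/24 - sum(t^3-t)/48 = 3036/24 - 54/48 = 125.375.
        z = (W - E[W]) / sqrt(Var[W]) = (25.5 - 33) / 11.1971 = -0.6698.
        Two-sided p = 2*Phi(z) = 0.502975.
Step 6: alpha = 0.05. fail to reject H0.

W+ = 40.5, W- = 25.5, W = min = 25.5, p = 0.502975, fail to reject H0.


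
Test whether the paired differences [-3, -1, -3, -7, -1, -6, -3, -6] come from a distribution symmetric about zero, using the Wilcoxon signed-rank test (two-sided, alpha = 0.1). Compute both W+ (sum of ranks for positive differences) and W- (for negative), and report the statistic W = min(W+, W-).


Step 1: Drop any zero differences (none here) and take |d_i|.
|d| = [3, 1, 3, 7, 1, 6, 3, 6]
Step 2: Midrank |d_i| (ties get averaged ranks).
ranks: |3|->4, |1|->1.5, |3|->4, |7|->8, |1|->1.5, |6|->6.5, |3|->4, |6|->6.5
Step 3: Attach original signs; sum ranks with positive sign and with negative sign.
W+ = 0 = 0
W- = 4 + 1.5 + 4 + 8 + 1.5 + 6.5 + 4 + 6.5 = 36
(Check: W+ + W- = 36 should equal n(n+1)/2 = 36.)
Step 4: Test statistic W = min(W+, W-) = 0.
Step 5: Ties in |d|, so use the tie-corrected normal approximation.
        E[W] = n(n+1)/4 = 8*9/4 = 18.
        Tie groups: |d|=1 (t=2), |d|=3 (t=3), |d|=6 (t=2); sum(t^3 - t) = 36.
        Var[W] = n(n+1)(2n+1)/24 - sum(t^3-t)/48 = 1224/24 - 36/48 = 50.25.
        z = (W - E[W]) / sqrt(Var[W]) = (0 - 18) / 7.0887 = -2.5392.
        Two-sided p = 2*Phi(z) = 0.011109.
Step 6: alpha = 0.1. reject H0.

W+ = 0, W- = 36, W = min = 0, p = 0.011109, reject H0.


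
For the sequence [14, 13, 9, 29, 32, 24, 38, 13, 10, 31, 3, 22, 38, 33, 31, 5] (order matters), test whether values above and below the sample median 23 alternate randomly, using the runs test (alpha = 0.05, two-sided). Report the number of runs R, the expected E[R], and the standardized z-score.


Step 1: Compute median = 23; label A = above, B = below.
Labels in order: BBBAAAABBABBAAAB  (n_A = 8, n_B = 8)
Step 2: Count runs R = 7.
Step 3: Under H0 (random ordering), E[R] = 2*n_A*n_B/(n_A+n_B) + 1 = 2*8*8/16 + 1 = 9.0000.
        Var[R] = 2*n_A*n_B*(2*n_A*n_B - n_A - n_B) / ((n_A+n_B)^2 * (n_A+n_B-1)) = 14336/3840 = 3.7333.
        SD[R] = 1.9322.
Step 4: Continuity-corrected z = (R + 0.5 - E[R]) / SD[R] = (7 + 0.5 - 9.0000) / 1.9322 = -0.7763.
Step 5: Two-sided p-value via normal approximation = 2*(1 - Phi(|z|)) = 0.437558.
Step 6: alpha = 0.05. fail to reject H0.

R = 7, z = -0.7763, p = 0.437558, fail to reject H0.


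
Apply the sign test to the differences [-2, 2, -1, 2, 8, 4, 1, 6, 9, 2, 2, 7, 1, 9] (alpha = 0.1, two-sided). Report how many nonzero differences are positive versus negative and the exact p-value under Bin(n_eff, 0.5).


Step 1: Discard zero differences. Original n = 14; n_eff = number of nonzero differences = 14.
Nonzero differences (with sign): -2, +2, -1, +2, +8, +4, +1, +6, +9, +2, +2, +7, +1, +9
Step 2: Count signs: positive = 12, negative = 2.
Step 3: Under H0: P(positive) = 0.5, so the number of positives S ~ Bin(14, 0.5).
Step 4: Two-sided exact p-value = sum of Bin(14,0.5) probabilities at or below the observed probability = 0.012939.
Step 5: alpha = 0.1. reject H0.

n_eff = 14, pos = 12, neg = 2, p = 0.012939, reject H0.


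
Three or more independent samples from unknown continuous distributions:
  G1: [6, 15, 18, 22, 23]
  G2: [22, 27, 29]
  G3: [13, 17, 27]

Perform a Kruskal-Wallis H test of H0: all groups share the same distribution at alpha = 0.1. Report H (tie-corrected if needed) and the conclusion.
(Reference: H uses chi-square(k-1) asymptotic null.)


Step 1: Combine all N = 11 observations and assign midranks.
sorted (value, group, rank): (6,G1,1), (13,G3,2), (15,G1,3), (17,G3,4), (18,G1,5), (22,G1,6.5), (22,G2,6.5), (23,G1,8), (27,G2,9.5), (27,G3,9.5), (29,G2,11)
Step 2: Sum ranks within each group.
R_1 = 23.5 (n_1 = 5)
R_2 = 27 (n_2 = 3)
R_3 = 15.5 (n_3 = 3)
Step 3: H = 12/(N(N+1)) * sum(R_i^2/n_i) - 3(N+1)
     = 12/(11*12) * (23.5^2/5 + 27^2/3 + 15.5^2/3) - 3*12
     = 0.090909 * 433.533 - 36
     = 3.412121.
Step 4: Ties present; correction factor C = 1 - 12/(11^3 - 11) = 0.990909. Corrected H = 3.412121 / 0.990909 = 3.443425.
Step 5: Under H0, H ~ chi^2(2); p-value = 0.178760.
Step 6: alpha = 0.1. fail to reject H0.

H = 3.4434, df = 2, p = 0.178760, fail to reject H0.


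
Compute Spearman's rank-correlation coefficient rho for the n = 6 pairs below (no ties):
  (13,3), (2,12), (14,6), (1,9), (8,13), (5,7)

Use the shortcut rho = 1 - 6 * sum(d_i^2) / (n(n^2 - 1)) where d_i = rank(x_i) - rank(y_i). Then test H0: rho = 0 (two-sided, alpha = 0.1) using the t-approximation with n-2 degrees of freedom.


Step 1: Rank x and y separately (midranks; no ties here).
rank(x): 13->5, 2->2, 14->6, 1->1, 8->4, 5->3
rank(y): 3->1, 12->5, 6->2, 9->4, 13->6, 7->3
Step 2: d_i = R_x(i) - R_y(i); compute d_i^2.
  (5-1)^2=16, (2-5)^2=9, (6-2)^2=16, (1-4)^2=9, (4-6)^2=4, (3-3)^2=0
sum(d^2) = 54.
Step 3: rho = 1 - 6*54 / (6*(6^2 - 1)) = 1 - 324/210 = -0.542857.
Step 4: Under H0, t = rho * sqrt((n-2)/(1-rho^2)) = -1.2928 ~ t(4).
Step 5: Two-sided p-value from the t-distribution with 4 df = 0.265703.
Step 6: alpha = 0.1. fail to reject H0.

rho = -0.5429, p = 0.265703, fail to reject H0 at alpha = 0.1.


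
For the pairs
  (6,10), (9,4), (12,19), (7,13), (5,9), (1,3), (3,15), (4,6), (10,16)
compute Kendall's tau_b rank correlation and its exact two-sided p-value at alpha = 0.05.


Step 1: Enumerate the 36 unordered pairs (i,j) with i<j and classify each by sign(x_j-x_i) * sign(y_j-y_i).
  (1,2):dx=+3,dy=-6->D; (1,3):dx=+6,dy=+9->C; (1,4):dx=+1,dy=+3->C; (1,5):dx=-1,dy=-1->C
  (1,6):dx=-5,dy=-7->C; (1,7):dx=-3,dy=+5->D; (1,8):dx=-2,dy=-4->C; (1,9):dx=+4,dy=+6->C
  (2,3):dx=+3,dy=+15->C; (2,4):dx=-2,dy=+9->D; (2,5):dx=-4,dy=+5->D; (2,6):dx=-8,dy=-1->C
  (2,7):dx=-6,dy=+11->D; (2,8):dx=-5,dy=+2->D; (2,9):dx=+1,dy=+12->C; (3,4):dx=-5,dy=-6->C
  (3,5):dx=-7,dy=-10->C; (3,6):dx=-11,dy=-16->C; (3,7):dx=-9,dy=-4->C; (3,8):dx=-8,dy=-13->C
  (3,9):dx=-2,dy=-3->C; (4,5):dx=-2,dy=-4->C; (4,6):dx=-6,dy=-10->C; (4,7):dx=-4,dy=+2->D
  (4,8):dx=-3,dy=-7->C; (4,9):dx=+3,dy=+3->C; (5,6):dx=-4,dy=-6->C; (5,7):dx=-2,dy=+6->D
  (5,8):dx=-1,dy=-3->C; (5,9):dx=+5,dy=+7->C; (6,7):dx=+2,dy=+12->C; (6,8):dx=+3,dy=+3->C
  (6,9):dx=+9,dy=+13->C; (7,8):dx=+1,dy=-9->D; (7,9):dx=+7,dy=+1->C; (8,9):dx=+6,dy=+10->C
Step 2: C = 27, D = 9, total pairs = 36.
Step 3: tau = (C - D)/(n(n-1)/2) = (27 - 9)/36 = 0.500000.
Step 4: Exact two-sided p-value (enumerate n! = 362880 permutations of y under H0): p = 0.075176.
Step 5: alpha = 0.05. fail to reject H0.

tau_b = 0.5000 (C=27, D=9), p = 0.075176, fail to reject H0.


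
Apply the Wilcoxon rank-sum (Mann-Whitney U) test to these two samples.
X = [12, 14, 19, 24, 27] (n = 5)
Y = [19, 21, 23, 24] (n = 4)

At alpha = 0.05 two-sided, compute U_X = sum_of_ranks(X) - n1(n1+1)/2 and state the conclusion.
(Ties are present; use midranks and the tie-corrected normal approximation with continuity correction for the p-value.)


Step 1: Combine and sort all 9 observations; assign midranks.
sorted (value, group): (12,X), (14,X), (19,X), (19,Y), (21,Y), (23,Y), (24,X), (24,Y), (27,X)
ranks: 12->1, 14->2, 19->3.5, 19->3.5, 21->5, 23->6, 24->7.5, 24->7.5, 27->9
Step 2: Rank sum for X: R1 = 1 + 2 + 3.5 + 7.5 + 9 = 23.
Step 3: U_X = R1 - n1(n1+1)/2 = 23 - 5*6/2 = 23 - 15 = 8.
       U_Y = n1*n2 - U_X = 20 - 8 = 12.
Step 4: Ties are present, so use the tie-corrected normal approximation (with continuity correction) for the p-value.
Step 5: p-value = 0.710992; compare to alpha = 0.05. fail to reject H0.

U_X = 8, p = 0.710992, fail to reject H0 at alpha = 0.05.


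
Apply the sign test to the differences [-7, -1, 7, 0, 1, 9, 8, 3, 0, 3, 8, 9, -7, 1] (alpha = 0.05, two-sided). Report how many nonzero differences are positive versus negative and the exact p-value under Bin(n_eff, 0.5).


Step 1: Discard zero differences. Original n = 14; n_eff = number of nonzero differences = 12.
Nonzero differences (with sign): -7, -1, +7, +1, +9, +8, +3, +3, +8, +9, -7, +1
Step 2: Count signs: positive = 9, negative = 3.
Step 3: Under H0: P(positive) = 0.5, so the number of positives S ~ Bin(12, 0.5).
Step 4: Two-sided exact p-value = sum of Bin(12,0.5) probabilities at or below the observed probability = 0.145996.
Step 5: alpha = 0.05. fail to reject H0.

n_eff = 12, pos = 9, neg = 3, p = 0.145996, fail to reject H0.


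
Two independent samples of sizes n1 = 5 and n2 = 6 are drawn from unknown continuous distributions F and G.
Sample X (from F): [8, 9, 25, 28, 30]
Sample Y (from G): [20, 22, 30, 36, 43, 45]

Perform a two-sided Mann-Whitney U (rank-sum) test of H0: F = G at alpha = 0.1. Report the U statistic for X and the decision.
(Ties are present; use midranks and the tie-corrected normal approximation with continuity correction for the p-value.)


Step 1: Combine and sort all 11 observations; assign midranks.
sorted (value, group): (8,X), (9,X), (20,Y), (22,Y), (25,X), (28,X), (30,X), (30,Y), (36,Y), (43,Y), (45,Y)
ranks: 8->1, 9->2, 20->3, 22->4, 25->5, 28->6, 30->7.5, 30->7.5, 36->9, 43->10, 45->11
Step 2: Rank sum for X: R1 = 1 + 2 + 5 + 6 + 7.5 = 21.5.
Step 3: U_X = R1 - n1(n1+1)/2 = 21.5 - 5*6/2 = 21.5 - 15 = 6.5.
       U_Y = n1*n2 - U_X = 30 - 6.5 = 23.5.
Step 4: Ties are present, so use the tie-corrected normal approximation (with continuity correction) for the p-value.
Step 5: p-value = 0.143215; compare to alpha = 0.1. fail to reject H0.

U_X = 6.5, p = 0.143215, fail to reject H0 at alpha = 0.1.


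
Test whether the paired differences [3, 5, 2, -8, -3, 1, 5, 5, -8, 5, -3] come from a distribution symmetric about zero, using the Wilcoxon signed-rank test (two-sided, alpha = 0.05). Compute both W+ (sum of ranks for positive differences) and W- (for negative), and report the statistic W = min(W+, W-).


Step 1: Drop any zero differences (none here) and take |d_i|.
|d| = [3, 5, 2, 8, 3, 1, 5, 5, 8, 5, 3]
Step 2: Midrank |d_i| (ties get averaged ranks).
ranks: |3|->4, |5|->7.5, |2|->2, |8|->10.5, |3|->4, |1|->1, |5|->7.5, |5|->7.5, |8|->10.5, |5|->7.5, |3|->4
Step 3: Attach original signs; sum ranks with positive sign and with negative sign.
W+ = 4 + 7.5 + 2 + 1 + 7.5 + 7.5 + 7.5 = 37
W- = 10.5 + 4 + 10.5 + 4 = 29
(Check: W+ + W- = 66 should equal n(n+1)/2 = 66.)
Step 4: Test statistic W = min(W+, W-) = 29.
Step 5: Ties in |d|, so use the tie-corrected normal approximation.
        E[W] = n(n+1)/4 = 11*12/4 = 33.
        Tie groups: |d|=3 (t=3), |d|=5 (t=4), |d|=8 (t=2); sum(t^3 - t) = 90.
        Var[W] = n(n+1)(2n+1)/24 - sum(t^3-t)/48 = 3036/24 - 90/48 = 124.625.
        z = (W - E[W]) / sqrt(Var[W]) = (29 - 33) / 11.1636 = -0.3583.
        Two-sided p = 2*Phi(z) = 0.720112.
Step 6: alpha = 0.05. fail to reject H0.

W+ = 37, W- = 29, W = min = 29, p = 0.720112, fail to reject H0.


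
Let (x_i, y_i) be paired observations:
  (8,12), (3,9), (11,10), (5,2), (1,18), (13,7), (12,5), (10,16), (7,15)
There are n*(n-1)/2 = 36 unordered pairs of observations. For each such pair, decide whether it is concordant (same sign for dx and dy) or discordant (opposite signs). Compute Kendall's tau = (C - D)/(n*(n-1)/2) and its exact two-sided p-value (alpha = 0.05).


Step 1: Enumerate the 36 unordered pairs (i,j) with i<j and classify each by sign(x_j-x_i) * sign(y_j-y_i).
  (1,2):dx=-5,dy=-3->C; (1,3):dx=+3,dy=-2->D; (1,4):dx=-3,dy=-10->C; (1,5):dx=-7,dy=+6->D
  (1,6):dx=+5,dy=-5->D; (1,7):dx=+4,dy=-7->D; (1,8):dx=+2,dy=+4->C; (1,9):dx=-1,dy=+3->D
  (2,3):dx=+8,dy=+1->C; (2,4):dx=+2,dy=-7->D; (2,5):dx=-2,dy=+9->D; (2,6):dx=+10,dy=-2->D
  (2,7):dx=+9,dy=-4->D; (2,8):dx=+7,dy=+7->C; (2,9):dx=+4,dy=+6->C; (3,4):dx=-6,dy=-8->C
  (3,5):dx=-10,dy=+8->D; (3,6):dx=+2,dy=-3->D; (3,7):dx=+1,dy=-5->D; (3,8):dx=-1,dy=+6->D
  (3,9):dx=-4,dy=+5->D; (4,5):dx=-4,dy=+16->D; (4,6):dx=+8,dy=+5->C; (4,7):dx=+7,dy=+3->C
  (4,8):dx=+5,dy=+14->C; (4,9):dx=+2,dy=+13->C; (5,6):dx=+12,dy=-11->D; (5,7):dx=+11,dy=-13->D
  (5,8):dx=+9,dy=-2->D; (5,9):dx=+6,dy=-3->D; (6,7):dx=-1,dy=-2->C; (6,8):dx=-3,dy=+9->D
  (6,9):dx=-6,dy=+8->D; (7,8):dx=-2,dy=+11->D; (7,9):dx=-5,dy=+10->D; (8,9):dx=-3,dy=-1->C
Step 2: C = 13, D = 23, total pairs = 36.
Step 3: tau = (C - D)/(n(n-1)/2) = (13 - 23)/36 = -0.277778.
Step 4: Exact two-sided p-value (enumerate n! = 362880 permutations of y under H0): p = 0.358488.
Step 5: alpha = 0.05. fail to reject H0.

tau_b = -0.2778 (C=13, D=23), p = 0.358488, fail to reject H0.


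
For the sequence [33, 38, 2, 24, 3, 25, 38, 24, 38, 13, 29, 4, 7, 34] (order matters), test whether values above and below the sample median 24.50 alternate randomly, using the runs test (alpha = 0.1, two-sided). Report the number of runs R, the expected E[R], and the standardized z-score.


Step 1: Compute median = 24.50; label A = above, B = below.
Labels in order: AABBBAABABABBA  (n_A = 7, n_B = 7)
Step 2: Count runs R = 9.
Step 3: Under H0 (random ordering), E[R] = 2*n_A*n_B/(n_A+n_B) + 1 = 2*7*7/14 + 1 = 8.0000.
        Var[R] = 2*n_A*n_B*(2*n_A*n_B - n_A - n_B) / ((n_A+n_B)^2 * (n_A+n_B-1)) = 8232/2548 = 3.2308.
        SD[R] = 1.7974.
Step 4: Continuity-corrected z = (R - 0.5 - E[R]) / SD[R] = (9 - 0.5 - 8.0000) / 1.7974 = 0.2782.
Step 5: Two-sided p-value via normal approximation = 2*(1 - Phi(|z|)) = 0.780879.
Step 6: alpha = 0.1. fail to reject H0.

R = 9, z = 0.2782, p = 0.780879, fail to reject H0.


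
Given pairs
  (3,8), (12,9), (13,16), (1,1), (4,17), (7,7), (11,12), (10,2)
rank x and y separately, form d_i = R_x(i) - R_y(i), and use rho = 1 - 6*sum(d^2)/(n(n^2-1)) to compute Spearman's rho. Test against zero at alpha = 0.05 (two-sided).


Step 1: Rank x and y separately (midranks; no ties here).
rank(x): 3->2, 12->7, 13->8, 1->1, 4->3, 7->4, 11->6, 10->5
rank(y): 8->4, 9->5, 16->7, 1->1, 17->8, 7->3, 12->6, 2->2
Step 2: d_i = R_x(i) - R_y(i); compute d_i^2.
  (2-4)^2=4, (7-5)^2=4, (8-7)^2=1, (1-1)^2=0, (3-8)^2=25, (4-3)^2=1, (6-6)^2=0, (5-2)^2=9
sum(d^2) = 44.
Step 3: rho = 1 - 6*44 / (8*(8^2 - 1)) = 1 - 264/504 = 0.476190.
Step 4: Under H0, t = rho * sqrt((n-2)/(1-rho^2)) = 1.3265 ~ t(6).
Step 5: Two-sided p-value from the t-distribution with 6 df = 0.232936.
Step 6: alpha = 0.05. fail to reject H0.

rho = 0.4762, p = 0.232936, fail to reject H0 at alpha = 0.05.


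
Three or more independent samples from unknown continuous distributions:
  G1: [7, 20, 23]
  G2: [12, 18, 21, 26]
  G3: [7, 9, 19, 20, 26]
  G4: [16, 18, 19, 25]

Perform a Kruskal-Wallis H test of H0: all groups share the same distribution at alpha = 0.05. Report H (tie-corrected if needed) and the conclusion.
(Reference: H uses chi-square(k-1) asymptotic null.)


Step 1: Combine all N = 16 observations and assign midranks.
sorted (value, group, rank): (7,G1,1.5), (7,G3,1.5), (9,G3,3), (12,G2,4), (16,G4,5), (18,G2,6.5), (18,G4,6.5), (19,G3,8.5), (19,G4,8.5), (20,G1,10.5), (20,G3,10.5), (21,G2,12), (23,G1,13), (25,G4,14), (26,G2,15.5), (26,G3,15.5)
Step 2: Sum ranks within each group.
R_1 = 25 (n_1 = 3)
R_2 = 38 (n_2 = 4)
R_3 = 39 (n_3 = 5)
R_4 = 34 (n_4 = 4)
Step 3: H = 12/(N(N+1)) * sum(R_i^2/n_i) - 3(N+1)
     = 12/(16*17) * (25^2/3 + 38^2/4 + 39^2/5 + 34^2/4) - 3*17
     = 0.044118 * 1162.53 - 51
     = 0.288235.
Step 4: Ties present; correction factor C = 1 - 30/(16^3 - 16) = 0.992647. Corrected H = 0.288235 / 0.992647 = 0.290370.
Step 5: Under H0, H ~ chi^2(3); p-value = 0.961829.
Step 6: alpha = 0.05. fail to reject H0.

H = 0.2904, df = 3, p = 0.961829, fail to reject H0.


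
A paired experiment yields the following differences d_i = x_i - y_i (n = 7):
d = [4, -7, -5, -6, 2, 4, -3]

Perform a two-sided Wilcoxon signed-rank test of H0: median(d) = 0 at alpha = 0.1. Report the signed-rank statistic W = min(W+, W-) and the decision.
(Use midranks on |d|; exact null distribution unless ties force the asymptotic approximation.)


Step 1: Drop any zero differences (none here) and take |d_i|.
|d| = [4, 7, 5, 6, 2, 4, 3]
Step 2: Midrank |d_i| (ties get averaged ranks).
ranks: |4|->3.5, |7|->7, |5|->5, |6|->6, |2|->1, |4|->3.5, |3|->2
Step 3: Attach original signs; sum ranks with positive sign and with negative sign.
W+ = 3.5 + 1 + 3.5 = 8
W- = 7 + 5 + 6 + 2 = 20
(Check: W+ + W- = 28 should equal n(n+1)/2 = 28.)
Step 4: Test statistic W = min(W+, W-) = 8.
Step 5: Ties in |d|, so use the tie-corrected normal approximation.
        E[W] = n(n+1)/4 = 7*8/4 = 14.
        Tie groups: |d|=4 (t=2); sum(t^3 - t) = 6.
        Var[W] = n(n+1)(2n+1)/24 - sum(t^3-t)/48 = 840/24 - 6/48 = 34.875.
        z = (W - E[W]) / sqrt(Var[W]) = (8 - 14) / 5.9055 = -1.0160.
        Two-sided p = 2*Phi(z) = 0.309629.
Step 6: alpha = 0.1. fail to reject H0.

W+ = 8, W- = 20, W = min = 8, p = 0.309629, fail to reject H0.


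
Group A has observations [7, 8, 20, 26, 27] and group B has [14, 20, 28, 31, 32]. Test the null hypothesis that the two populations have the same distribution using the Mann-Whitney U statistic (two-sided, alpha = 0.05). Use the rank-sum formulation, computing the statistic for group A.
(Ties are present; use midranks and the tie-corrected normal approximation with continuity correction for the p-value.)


Step 1: Combine and sort all 10 observations; assign midranks.
sorted (value, group): (7,X), (8,X), (14,Y), (20,X), (20,Y), (26,X), (27,X), (28,Y), (31,Y), (32,Y)
ranks: 7->1, 8->2, 14->3, 20->4.5, 20->4.5, 26->6, 27->7, 28->8, 31->9, 32->10
Step 2: Rank sum for X: R1 = 1 + 2 + 4.5 + 6 + 7 = 20.5.
Step 3: U_X = R1 - n1(n1+1)/2 = 20.5 - 5*6/2 = 20.5 - 15 = 5.5.
       U_Y = n1*n2 - U_X = 25 - 5.5 = 19.5.
Step 4: Ties are present, so use the tie-corrected normal approximation (with continuity correction) for the p-value.
Step 5: p-value = 0.173217; compare to alpha = 0.05. fail to reject H0.

U_X = 5.5, p = 0.173217, fail to reject H0 at alpha = 0.05.


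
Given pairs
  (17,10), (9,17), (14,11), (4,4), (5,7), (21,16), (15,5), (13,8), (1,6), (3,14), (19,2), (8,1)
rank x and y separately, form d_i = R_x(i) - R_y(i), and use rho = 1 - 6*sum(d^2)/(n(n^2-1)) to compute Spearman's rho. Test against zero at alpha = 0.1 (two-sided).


Step 1: Rank x and y separately (midranks; no ties here).
rank(x): 17->10, 9->6, 14->8, 4->3, 5->4, 21->12, 15->9, 13->7, 1->1, 3->2, 19->11, 8->5
rank(y): 10->8, 17->12, 11->9, 4->3, 7->6, 16->11, 5->4, 8->7, 6->5, 14->10, 2->2, 1->1
Step 2: d_i = R_x(i) - R_y(i); compute d_i^2.
  (10-8)^2=4, (6-12)^2=36, (8-9)^2=1, (3-3)^2=0, (4-6)^2=4, (12-11)^2=1, (9-4)^2=25, (7-7)^2=0, (1-5)^2=16, (2-10)^2=64, (11-2)^2=81, (5-1)^2=16
sum(d^2) = 248.
Step 3: rho = 1 - 6*248 / (12*(12^2 - 1)) = 1 - 1488/1716 = 0.132867.
Step 4: Under H0, t = rho * sqrt((n-2)/(1-rho^2)) = 0.4239 ~ t(10).
Step 5: Two-sided p-value from the t-distribution with 10 df = 0.680598.
Step 6: alpha = 0.1. fail to reject H0.

rho = 0.1329, p = 0.680598, fail to reject H0 at alpha = 0.1.


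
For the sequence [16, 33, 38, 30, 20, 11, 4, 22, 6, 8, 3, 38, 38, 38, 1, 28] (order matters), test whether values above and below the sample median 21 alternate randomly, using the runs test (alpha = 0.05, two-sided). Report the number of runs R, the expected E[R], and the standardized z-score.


Step 1: Compute median = 21; label A = above, B = below.
Labels in order: BAAABBBABBBAAABA  (n_A = 8, n_B = 8)
Step 2: Count runs R = 8.
Step 3: Under H0 (random ordering), E[R] = 2*n_A*n_B/(n_A+n_B) + 1 = 2*8*8/16 + 1 = 9.0000.
        Var[R] = 2*n_A*n_B*(2*n_A*n_B - n_A - n_B) / ((n_A+n_B)^2 * (n_A+n_B-1)) = 14336/3840 = 3.7333.
        SD[R] = 1.9322.
Step 4: Continuity-corrected z = (R + 0.5 - E[R]) / SD[R] = (8 + 0.5 - 9.0000) / 1.9322 = -0.2588.
Step 5: Two-sided p-value via normal approximation = 2*(1 - Phi(|z|)) = 0.795809.
Step 6: alpha = 0.05. fail to reject H0.

R = 8, z = -0.2588, p = 0.795809, fail to reject H0.


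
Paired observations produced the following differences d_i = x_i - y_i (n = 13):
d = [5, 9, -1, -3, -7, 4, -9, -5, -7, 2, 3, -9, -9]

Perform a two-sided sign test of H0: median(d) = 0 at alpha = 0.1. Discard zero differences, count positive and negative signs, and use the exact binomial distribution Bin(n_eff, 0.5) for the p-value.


Step 1: Discard zero differences. Original n = 13; n_eff = number of nonzero differences = 13.
Nonzero differences (with sign): +5, +9, -1, -3, -7, +4, -9, -5, -7, +2, +3, -9, -9
Step 2: Count signs: positive = 5, negative = 8.
Step 3: Under H0: P(positive) = 0.5, so the number of positives S ~ Bin(13, 0.5).
Step 4: Two-sided exact p-value = sum of Bin(13,0.5) probabilities at or below the observed probability = 0.581055.
Step 5: alpha = 0.1. fail to reject H0.

n_eff = 13, pos = 5, neg = 8, p = 0.581055, fail to reject H0.


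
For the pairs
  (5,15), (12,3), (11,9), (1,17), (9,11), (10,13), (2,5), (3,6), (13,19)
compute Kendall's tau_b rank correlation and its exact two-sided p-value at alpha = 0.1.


Step 1: Enumerate the 36 unordered pairs (i,j) with i<j and classify each by sign(x_j-x_i) * sign(y_j-y_i).
  (1,2):dx=+7,dy=-12->D; (1,3):dx=+6,dy=-6->D; (1,4):dx=-4,dy=+2->D; (1,5):dx=+4,dy=-4->D
  (1,6):dx=+5,dy=-2->D; (1,7):dx=-3,dy=-10->C; (1,8):dx=-2,dy=-9->C; (1,9):dx=+8,dy=+4->C
  (2,3):dx=-1,dy=+6->D; (2,4):dx=-11,dy=+14->D; (2,5):dx=-3,dy=+8->D; (2,6):dx=-2,dy=+10->D
  (2,7):dx=-10,dy=+2->D; (2,8):dx=-9,dy=+3->D; (2,9):dx=+1,dy=+16->C; (3,4):dx=-10,dy=+8->D
  (3,5):dx=-2,dy=+2->D; (3,6):dx=-1,dy=+4->D; (3,7):dx=-9,dy=-4->C; (3,8):dx=-8,dy=-3->C
  (3,9):dx=+2,dy=+10->C; (4,5):dx=+8,dy=-6->D; (4,6):dx=+9,dy=-4->D; (4,7):dx=+1,dy=-12->D
  (4,8):dx=+2,dy=-11->D; (4,9):dx=+12,dy=+2->C; (5,6):dx=+1,dy=+2->C; (5,7):dx=-7,dy=-6->C
  (5,8):dx=-6,dy=-5->C; (5,9):dx=+4,dy=+8->C; (6,7):dx=-8,dy=-8->C; (6,8):dx=-7,dy=-7->C
  (6,9):dx=+3,dy=+6->C; (7,8):dx=+1,dy=+1->C; (7,9):dx=+11,dy=+14->C; (8,9):dx=+10,dy=+13->C
Step 2: C = 18, D = 18, total pairs = 36.
Step 3: tau = (C - D)/(n(n-1)/2) = (18 - 18)/36 = 0.000000.
Step 4: Exact two-sided p-value (enumerate n! = 362880 permutations of y under H0): p = 1.000000.
Step 5: alpha = 0.1. fail to reject H0.

tau_b = 0.0000 (C=18, D=18), p = 1.000000, fail to reject H0.


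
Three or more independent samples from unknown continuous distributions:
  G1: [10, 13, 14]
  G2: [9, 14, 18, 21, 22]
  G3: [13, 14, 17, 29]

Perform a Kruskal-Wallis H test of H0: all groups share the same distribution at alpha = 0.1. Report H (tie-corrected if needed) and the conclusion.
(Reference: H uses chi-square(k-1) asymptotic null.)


Step 1: Combine all N = 12 observations and assign midranks.
sorted (value, group, rank): (9,G2,1), (10,G1,2), (13,G1,3.5), (13,G3,3.5), (14,G1,6), (14,G2,6), (14,G3,6), (17,G3,8), (18,G2,9), (21,G2,10), (22,G2,11), (29,G3,12)
Step 2: Sum ranks within each group.
R_1 = 11.5 (n_1 = 3)
R_2 = 37 (n_2 = 5)
R_3 = 29.5 (n_3 = 4)
Step 3: H = 12/(N(N+1)) * sum(R_i^2/n_i) - 3(N+1)
     = 12/(12*13) * (11.5^2/3 + 37^2/5 + 29.5^2/4) - 3*13
     = 0.076923 * 535.446 - 39
     = 2.188141.
Step 4: Ties present; correction factor C = 1 - 30/(12^3 - 12) = 0.982517. Corrected H = 2.188141 / 0.982517 = 2.227076.
Step 5: Under H0, H ~ chi^2(2); p-value = 0.328395.
Step 6: alpha = 0.1. fail to reject H0.

H = 2.2271, df = 2, p = 0.328395, fail to reject H0.


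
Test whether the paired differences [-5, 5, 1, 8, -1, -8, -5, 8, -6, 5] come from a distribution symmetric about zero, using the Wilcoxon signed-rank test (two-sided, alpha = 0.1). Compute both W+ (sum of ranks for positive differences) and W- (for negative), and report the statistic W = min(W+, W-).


Step 1: Drop any zero differences (none here) and take |d_i|.
|d| = [5, 5, 1, 8, 1, 8, 5, 8, 6, 5]
Step 2: Midrank |d_i| (ties get averaged ranks).
ranks: |5|->4.5, |5|->4.5, |1|->1.5, |8|->9, |1|->1.5, |8|->9, |5|->4.5, |8|->9, |6|->7, |5|->4.5
Step 3: Attach original signs; sum ranks with positive sign and with negative sign.
W+ = 4.5 + 1.5 + 9 + 9 + 4.5 = 28.5
W- = 4.5 + 1.5 + 9 + 4.5 + 7 = 26.5
(Check: W+ + W- = 55 should equal n(n+1)/2 = 55.)
Step 4: Test statistic W = min(W+, W-) = 26.5.
Step 5: Ties in |d|, so use the tie-corrected normal approximation.
        E[W] = n(n+1)/4 = 10*11/4 = 27.5.
        Tie groups: |d|=1 (t=2), |d|=5 (t=4), |d|=8 (t=3); sum(t^3 - t) = 90.
        Var[W] = n(n+1)(2n+1)/24 - sum(t^3-t)/48 = 2310/24 - 90/48 = 94.375.
        z = (W - E[W]) / sqrt(Var[W]) = (26.5 - 27.5) / 9.7147 = -0.1029.
        Two-sided p = 2*Phi(z) = 0.918013.
Step 6: alpha = 0.1. fail to reject H0.

W+ = 28.5, W- = 26.5, W = min = 26.5, p = 0.918013, fail to reject H0.


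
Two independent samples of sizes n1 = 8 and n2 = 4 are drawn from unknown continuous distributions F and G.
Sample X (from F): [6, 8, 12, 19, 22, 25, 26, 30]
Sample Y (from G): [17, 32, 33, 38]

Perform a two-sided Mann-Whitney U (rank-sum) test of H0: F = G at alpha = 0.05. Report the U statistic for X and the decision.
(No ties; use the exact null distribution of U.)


Step 1: Combine and sort all 12 observations; assign midranks.
sorted (value, group): (6,X), (8,X), (12,X), (17,Y), (19,X), (22,X), (25,X), (26,X), (30,X), (32,Y), (33,Y), (38,Y)
ranks: 6->1, 8->2, 12->3, 17->4, 19->5, 22->6, 25->7, 26->8, 30->9, 32->10, 33->11, 38->12
Step 2: Rank sum for X: R1 = 1 + 2 + 3 + 5 + 6 + 7 + 8 + 9 = 41.
Step 3: U_X = R1 - n1(n1+1)/2 = 41 - 8*9/2 = 41 - 36 = 5.
       U_Y = n1*n2 - U_X = 32 - 5 = 27.
Step 4: No ties, so the exact null distribution of U (based on enumerating the C(12,8) = 495 equally likely rank assignments) gives the two-sided p-value.
Step 5: p-value = 0.072727; compare to alpha = 0.05. fail to reject H0.

U_X = 5, p = 0.072727, fail to reject H0 at alpha = 0.05.
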